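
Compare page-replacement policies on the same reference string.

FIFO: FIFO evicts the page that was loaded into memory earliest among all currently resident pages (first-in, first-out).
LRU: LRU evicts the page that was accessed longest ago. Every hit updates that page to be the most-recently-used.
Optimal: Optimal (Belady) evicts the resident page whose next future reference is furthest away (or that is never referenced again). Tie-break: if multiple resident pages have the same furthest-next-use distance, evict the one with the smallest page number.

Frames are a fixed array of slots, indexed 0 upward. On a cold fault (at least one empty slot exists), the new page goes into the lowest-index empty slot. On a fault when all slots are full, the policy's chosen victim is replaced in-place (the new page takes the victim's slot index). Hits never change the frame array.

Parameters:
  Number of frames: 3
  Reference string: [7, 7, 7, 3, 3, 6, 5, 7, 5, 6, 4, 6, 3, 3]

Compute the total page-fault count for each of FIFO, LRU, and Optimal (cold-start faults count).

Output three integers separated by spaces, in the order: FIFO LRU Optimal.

Answer: 8 7 6

Derivation:
--- FIFO ---
  step 0: ref 7 -> FAULT, frames=[7,-,-] (faults so far: 1)
  step 1: ref 7 -> HIT, frames=[7,-,-] (faults so far: 1)
  step 2: ref 7 -> HIT, frames=[7,-,-] (faults so far: 1)
  step 3: ref 3 -> FAULT, frames=[7,3,-] (faults so far: 2)
  step 4: ref 3 -> HIT, frames=[7,3,-] (faults so far: 2)
  step 5: ref 6 -> FAULT, frames=[7,3,6] (faults so far: 3)
  step 6: ref 5 -> FAULT, evict 7, frames=[5,3,6] (faults so far: 4)
  step 7: ref 7 -> FAULT, evict 3, frames=[5,7,6] (faults so far: 5)
  step 8: ref 5 -> HIT, frames=[5,7,6] (faults so far: 5)
  step 9: ref 6 -> HIT, frames=[5,7,6] (faults so far: 5)
  step 10: ref 4 -> FAULT, evict 6, frames=[5,7,4] (faults so far: 6)
  step 11: ref 6 -> FAULT, evict 5, frames=[6,7,4] (faults so far: 7)
  step 12: ref 3 -> FAULT, evict 7, frames=[6,3,4] (faults so far: 8)
  step 13: ref 3 -> HIT, frames=[6,3,4] (faults so far: 8)
  FIFO total faults: 8
--- LRU ---
  step 0: ref 7 -> FAULT, frames=[7,-,-] (faults so far: 1)
  step 1: ref 7 -> HIT, frames=[7,-,-] (faults so far: 1)
  step 2: ref 7 -> HIT, frames=[7,-,-] (faults so far: 1)
  step 3: ref 3 -> FAULT, frames=[7,3,-] (faults so far: 2)
  step 4: ref 3 -> HIT, frames=[7,3,-] (faults so far: 2)
  step 5: ref 6 -> FAULT, frames=[7,3,6] (faults so far: 3)
  step 6: ref 5 -> FAULT, evict 7, frames=[5,3,6] (faults so far: 4)
  step 7: ref 7 -> FAULT, evict 3, frames=[5,7,6] (faults so far: 5)
  step 8: ref 5 -> HIT, frames=[5,7,6] (faults so far: 5)
  step 9: ref 6 -> HIT, frames=[5,7,6] (faults so far: 5)
  step 10: ref 4 -> FAULT, evict 7, frames=[5,4,6] (faults so far: 6)
  step 11: ref 6 -> HIT, frames=[5,4,6] (faults so far: 6)
  step 12: ref 3 -> FAULT, evict 5, frames=[3,4,6] (faults so far: 7)
  step 13: ref 3 -> HIT, frames=[3,4,6] (faults so far: 7)
  LRU total faults: 7
--- Optimal ---
  step 0: ref 7 -> FAULT, frames=[7,-,-] (faults so far: 1)
  step 1: ref 7 -> HIT, frames=[7,-,-] (faults so far: 1)
  step 2: ref 7 -> HIT, frames=[7,-,-] (faults so far: 1)
  step 3: ref 3 -> FAULT, frames=[7,3,-] (faults so far: 2)
  step 4: ref 3 -> HIT, frames=[7,3,-] (faults so far: 2)
  step 5: ref 6 -> FAULT, frames=[7,3,6] (faults so far: 3)
  step 6: ref 5 -> FAULT, evict 3, frames=[7,5,6] (faults so far: 4)
  step 7: ref 7 -> HIT, frames=[7,5,6] (faults so far: 4)
  step 8: ref 5 -> HIT, frames=[7,5,6] (faults so far: 4)
  step 9: ref 6 -> HIT, frames=[7,5,6] (faults so far: 4)
  step 10: ref 4 -> FAULT, evict 5, frames=[7,4,6] (faults so far: 5)
  step 11: ref 6 -> HIT, frames=[7,4,6] (faults so far: 5)
  step 12: ref 3 -> FAULT, evict 4, frames=[7,3,6] (faults so far: 6)
  step 13: ref 3 -> HIT, frames=[7,3,6] (faults so far: 6)
  Optimal total faults: 6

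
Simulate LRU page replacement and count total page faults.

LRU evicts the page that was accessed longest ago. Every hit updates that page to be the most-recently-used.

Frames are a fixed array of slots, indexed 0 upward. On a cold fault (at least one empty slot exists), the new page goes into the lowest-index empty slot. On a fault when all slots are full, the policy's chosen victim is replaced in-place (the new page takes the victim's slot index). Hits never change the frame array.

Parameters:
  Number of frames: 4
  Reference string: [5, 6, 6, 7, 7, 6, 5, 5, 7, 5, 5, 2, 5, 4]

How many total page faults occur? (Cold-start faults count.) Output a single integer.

Answer: 5

Derivation:
Step 0: ref 5 → FAULT, frames=[5,-,-,-]
Step 1: ref 6 → FAULT, frames=[5,6,-,-]
Step 2: ref 6 → HIT, frames=[5,6,-,-]
Step 3: ref 7 → FAULT, frames=[5,6,7,-]
Step 4: ref 7 → HIT, frames=[5,6,7,-]
Step 5: ref 6 → HIT, frames=[5,6,7,-]
Step 6: ref 5 → HIT, frames=[5,6,7,-]
Step 7: ref 5 → HIT, frames=[5,6,7,-]
Step 8: ref 7 → HIT, frames=[5,6,7,-]
Step 9: ref 5 → HIT, frames=[5,6,7,-]
Step 10: ref 5 → HIT, frames=[5,6,7,-]
Step 11: ref 2 → FAULT, frames=[5,6,7,2]
Step 12: ref 5 → HIT, frames=[5,6,7,2]
Step 13: ref 4 → FAULT (evict 6), frames=[5,4,7,2]
Total faults: 5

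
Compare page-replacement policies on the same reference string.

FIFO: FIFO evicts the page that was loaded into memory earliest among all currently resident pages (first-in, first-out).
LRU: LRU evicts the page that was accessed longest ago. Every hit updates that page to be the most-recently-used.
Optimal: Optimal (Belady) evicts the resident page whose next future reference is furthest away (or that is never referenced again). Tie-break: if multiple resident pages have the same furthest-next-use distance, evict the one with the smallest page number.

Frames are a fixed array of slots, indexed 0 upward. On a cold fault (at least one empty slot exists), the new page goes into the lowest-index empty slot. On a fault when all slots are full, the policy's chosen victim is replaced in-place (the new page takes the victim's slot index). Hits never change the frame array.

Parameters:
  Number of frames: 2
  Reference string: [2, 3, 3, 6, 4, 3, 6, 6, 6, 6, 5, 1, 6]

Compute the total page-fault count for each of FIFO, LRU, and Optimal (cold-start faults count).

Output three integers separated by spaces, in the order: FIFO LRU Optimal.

Answer: 9 9 7

Derivation:
--- FIFO ---
  step 0: ref 2 -> FAULT, frames=[2,-] (faults so far: 1)
  step 1: ref 3 -> FAULT, frames=[2,3] (faults so far: 2)
  step 2: ref 3 -> HIT, frames=[2,3] (faults so far: 2)
  step 3: ref 6 -> FAULT, evict 2, frames=[6,3] (faults so far: 3)
  step 4: ref 4 -> FAULT, evict 3, frames=[6,4] (faults so far: 4)
  step 5: ref 3 -> FAULT, evict 6, frames=[3,4] (faults so far: 5)
  step 6: ref 6 -> FAULT, evict 4, frames=[3,6] (faults so far: 6)
  step 7: ref 6 -> HIT, frames=[3,6] (faults so far: 6)
  step 8: ref 6 -> HIT, frames=[3,6] (faults so far: 6)
  step 9: ref 6 -> HIT, frames=[3,6] (faults so far: 6)
  step 10: ref 5 -> FAULT, evict 3, frames=[5,6] (faults so far: 7)
  step 11: ref 1 -> FAULT, evict 6, frames=[5,1] (faults so far: 8)
  step 12: ref 6 -> FAULT, evict 5, frames=[6,1] (faults so far: 9)
  FIFO total faults: 9
--- LRU ---
  step 0: ref 2 -> FAULT, frames=[2,-] (faults so far: 1)
  step 1: ref 3 -> FAULT, frames=[2,3] (faults so far: 2)
  step 2: ref 3 -> HIT, frames=[2,3] (faults so far: 2)
  step 3: ref 6 -> FAULT, evict 2, frames=[6,3] (faults so far: 3)
  step 4: ref 4 -> FAULT, evict 3, frames=[6,4] (faults so far: 4)
  step 5: ref 3 -> FAULT, evict 6, frames=[3,4] (faults so far: 5)
  step 6: ref 6 -> FAULT, evict 4, frames=[3,6] (faults so far: 6)
  step 7: ref 6 -> HIT, frames=[3,6] (faults so far: 6)
  step 8: ref 6 -> HIT, frames=[3,6] (faults so far: 6)
  step 9: ref 6 -> HIT, frames=[3,6] (faults so far: 6)
  step 10: ref 5 -> FAULT, evict 3, frames=[5,6] (faults so far: 7)
  step 11: ref 1 -> FAULT, evict 6, frames=[5,1] (faults so far: 8)
  step 12: ref 6 -> FAULT, evict 5, frames=[6,1] (faults so far: 9)
  LRU total faults: 9
--- Optimal ---
  step 0: ref 2 -> FAULT, frames=[2,-] (faults so far: 1)
  step 1: ref 3 -> FAULT, frames=[2,3] (faults so far: 2)
  step 2: ref 3 -> HIT, frames=[2,3] (faults so far: 2)
  step 3: ref 6 -> FAULT, evict 2, frames=[6,3] (faults so far: 3)
  step 4: ref 4 -> FAULT, evict 6, frames=[4,3] (faults so far: 4)
  step 5: ref 3 -> HIT, frames=[4,3] (faults so far: 4)
  step 6: ref 6 -> FAULT, evict 3, frames=[4,6] (faults so far: 5)
  step 7: ref 6 -> HIT, frames=[4,6] (faults so far: 5)
  step 8: ref 6 -> HIT, frames=[4,6] (faults so far: 5)
  step 9: ref 6 -> HIT, frames=[4,6] (faults so far: 5)
  step 10: ref 5 -> FAULT, evict 4, frames=[5,6] (faults so far: 6)
  step 11: ref 1 -> FAULT, evict 5, frames=[1,6] (faults so far: 7)
  step 12: ref 6 -> HIT, frames=[1,6] (faults so far: 7)
  Optimal total faults: 7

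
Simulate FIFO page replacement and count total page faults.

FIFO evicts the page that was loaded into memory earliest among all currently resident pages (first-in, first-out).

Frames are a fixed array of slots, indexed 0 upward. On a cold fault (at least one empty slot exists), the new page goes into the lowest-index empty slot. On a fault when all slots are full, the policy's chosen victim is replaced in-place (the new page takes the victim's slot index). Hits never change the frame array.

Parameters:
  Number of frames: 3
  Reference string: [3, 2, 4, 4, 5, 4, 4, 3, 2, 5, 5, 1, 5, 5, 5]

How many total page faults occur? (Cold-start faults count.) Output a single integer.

Answer: 8

Derivation:
Step 0: ref 3 → FAULT, frames=[3,-,-]
Step 1: ref 2 → FAULT, frames=[3,2,-]
Step 2: ref 4 → FAULT, frames=[3,2,4]
Step 3: ref 4 → HIT, frames=[3,2,4]
Step 4: ref 5 → FAULT (evict 3), frames=[5,2,4]
Step 5: ref 4 → HIT, frames=[5,2,4]
Step 6: ref 4 → HIT, frames=[5,2,4]
Step 7: ref 3 → FAULT (evict 2), frames=[5,3,4]
Step 8: ref 2 → FAULT (evict 4), frames=[5,3,2]
Step 9: ref 5 → HIT, frames=[5,3,2]
Step 10: ref 5 → HIT, frames=[5,3,2]
Step 11: ref 1 → FAULT (evict 5), frames=[1,3,2]
Step 12: ref 5 → FAULT (evict 3), frames=[1,5,2]
Step 13: ref 5 → HIT, frames=[1,5,2]
Step 14: ref 5 → HIT, frames=[1,5,2]
Total faults: 8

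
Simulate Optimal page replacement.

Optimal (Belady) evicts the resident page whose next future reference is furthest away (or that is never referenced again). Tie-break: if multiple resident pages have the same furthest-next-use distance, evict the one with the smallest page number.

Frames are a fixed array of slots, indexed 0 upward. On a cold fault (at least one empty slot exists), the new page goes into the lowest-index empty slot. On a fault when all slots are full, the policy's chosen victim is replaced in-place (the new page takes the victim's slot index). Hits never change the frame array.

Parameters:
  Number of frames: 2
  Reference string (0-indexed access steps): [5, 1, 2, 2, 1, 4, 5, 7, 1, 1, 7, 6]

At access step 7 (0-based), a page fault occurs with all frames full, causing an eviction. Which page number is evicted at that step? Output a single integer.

Answer: 5

Derivation:
Step 0: ref 5 -> FAULT, frames=[5,-]
Step 1: ref 1 -> FAULT, frames=[5,1]
Step 2: ref 2 -> FAULT, evict 5, frames=[2,1]
Step 3: ref 2 -> HIT, frames=[2,1]
Step 4: ref 1 -> HIT, frames=[2,1]
Step 5: ref 4 -> FAULT, evict 2, frames=[4,1]
Step 6: ref 5 -> FAULT, evict 4, frames=[5,1]
Step 7: ref 7 -> FAULT, evict 5, frames=[7,1]
At step 7: evicted page 5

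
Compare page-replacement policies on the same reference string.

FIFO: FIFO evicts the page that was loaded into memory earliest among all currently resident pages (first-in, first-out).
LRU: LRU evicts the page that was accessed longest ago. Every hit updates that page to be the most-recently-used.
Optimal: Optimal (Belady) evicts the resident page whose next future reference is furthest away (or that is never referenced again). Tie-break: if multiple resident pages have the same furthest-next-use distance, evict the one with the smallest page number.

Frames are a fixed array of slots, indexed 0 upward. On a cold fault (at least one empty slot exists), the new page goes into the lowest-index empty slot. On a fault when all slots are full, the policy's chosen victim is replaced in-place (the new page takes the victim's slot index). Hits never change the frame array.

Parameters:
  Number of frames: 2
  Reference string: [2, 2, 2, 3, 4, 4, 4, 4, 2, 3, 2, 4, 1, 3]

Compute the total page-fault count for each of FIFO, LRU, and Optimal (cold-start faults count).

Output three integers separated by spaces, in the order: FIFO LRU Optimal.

--- FIFO ---
  step 0: ref 2 -> FAULT, frames=[2,-] (faults so far: 1)
  step 1: ref 2 -> HIT, frames=[2,-] (faults so far: 1)
  step 2: ref 2 -> HIT, frames=[2,-] (faults so far: 1)
  step 3: ref 3 -> FAULT, frames=[2,3] (faults so far: 2)
  step 4: ref 4 -> FAULT, evict 2, frames=[4,3] (faults so far: 3)
  step 5: ref 4 -> HIT, frames=[4,3] (faults so far: 3)
  step 6: ref 4 -> HIT, frames=[4,3] (faults so far: 3)
  step 7: ref 4 -> HIT, frames=[4,3] (faults so far: 3)
  step 8: ref 2 -> FAULT, evict 3, frames=[4,2] (faults so far: 4)
  step 9: ref 3 -> FAULT, evict 4, frames=[3,2] (faults so far: 5)
  step 10: ref 2 -> HIT, frames=[3,2] (faults so far: 5)
  step 11: ref 4 -> FAULT, evict 2, frames=[3,4] (faults so far: 6)
  step 12: ref 1 -> FAULT, evict 3, frames=[1,4] (faults so far: 7)
  step 13: ref 3 -> FAULT, evict 4, frames=[1,3] (faults so far: 8)
  FIFO total faults: 8
--- LRU ---
  step 0: ref 2 -> FAULT, frames=[2,-] (faults so far: 1)
  step 1: ref 2 -> HIT, frames=[2,-] (faults so far: 1)
  step 2: ref 2 -> HIT, frames=[2,-] (faults so far: 1)
  step 3: ref 3 -> FAULT, frames=[2,3] (faults so far: 2)
  step 4: ref 4 -> FAULT, evict 2, frames=[4,3] (faults so far: 3)
  step 5: ref 4 -> HIT, frames=[4,3] (faults so far: 3)
  step 6: ref 4 -> HIT, frames=[4,3] (faults so far: 3)
  step 7: ref 4 -> HIT, frames=[4,3] (faults so far: 3)
  step 8: ref 2 -> FAULT, evict 3, frames=[4,2] (faults so far: 4)
  step 9: ref 3 -> FAULT, evict 4, frames=[3,2] (faults so far: 5)
  step 10: ref 2 -> HIT, frames=[3,2] (faults so far: 5)
  step 11: ref 4 -> FAULT, evict 3, frames=[4,2] (faults so far: 6)
  step 12: ref 1 -> FAULT, evict 2, frames=[4,1] (faults so far: 7)
  step 13: ref 3 -> FAULT, evict 4, frames=[3,1] (faults so far: 8)
  LRU total faults: 8
--- Optimal ---
  step 0: ref 2 -> FAULT, frames=[2,-] (faults so far: 1)
  step 1: ref 2 -> HIT, frames=[2,-] (faults so far: 1)
  step 2: ref 2 -> HIT, frames=[2,-] (faults so far: 1)
  step 3: ref 3 -> FAULT, frames=[2,3] (faults so far: 2)
  step 4: ref 4 -> FAULT, evict 3, frames=[2,4] (faults so far: 3)
  step 5: ref 4 -> HIT, frames=[2,4] (faults so far: 3)
  step 6: ref 4 -> HIT, frames=[2,4] (faults so far: 3)
  step 7: ref 4 -> HIT, frames=[2,4] (faults so far: 3)
  step 8: ref 2 -> HIT, frames=[2,4] (faults so far: 3)
  step 9: ref 3 -> FAULT, evict 4, frames=[2,3] (faults so far: 4)
  step 10: ref 2 -> HIT, frames=[2,3] (faults so far: 4)
  step 11: ref 4 -> FAULT, evict 2, frames=[4,3] (faults so far: 5)
  step 12: ref 1 -> FAULT, evict 4, frames=[1,3] (faults so far: 6)
  step 13: ref 3 -> HIT, frames=[1,3] (faults so far: 6)
  Optimal total faults: 6

Answer: 8 8 6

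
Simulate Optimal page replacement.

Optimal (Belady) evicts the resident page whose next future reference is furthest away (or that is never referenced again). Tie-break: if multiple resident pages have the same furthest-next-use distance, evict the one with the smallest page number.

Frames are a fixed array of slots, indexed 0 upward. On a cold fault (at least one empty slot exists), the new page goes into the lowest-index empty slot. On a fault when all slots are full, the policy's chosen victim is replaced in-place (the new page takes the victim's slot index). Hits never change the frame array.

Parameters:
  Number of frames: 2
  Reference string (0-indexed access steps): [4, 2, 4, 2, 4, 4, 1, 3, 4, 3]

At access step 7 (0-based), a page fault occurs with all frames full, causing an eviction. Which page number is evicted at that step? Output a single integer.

Answer: 1

Derivation:
Step 0: ref 4 -> FAULT, frames=[4,-]
Step 1: ref 2 -> FAULT, frames=[4,2]
Step 2: ref 4 -> HIT, frames=[4,2]
Step 3: ref 2 -> HIT, frames=[4,2]
Step 4: ref 4 -> HIT, frames=[4,2]
Step 5: ref 4 -> HIT, frames=[4,2]
Step 6: ref 1 -> FAULT, evict 2, frames=[4,1]
Step 7: ref 3 -> FAULT, evict 1, frames=[4,3]
At step 7: evicted page 1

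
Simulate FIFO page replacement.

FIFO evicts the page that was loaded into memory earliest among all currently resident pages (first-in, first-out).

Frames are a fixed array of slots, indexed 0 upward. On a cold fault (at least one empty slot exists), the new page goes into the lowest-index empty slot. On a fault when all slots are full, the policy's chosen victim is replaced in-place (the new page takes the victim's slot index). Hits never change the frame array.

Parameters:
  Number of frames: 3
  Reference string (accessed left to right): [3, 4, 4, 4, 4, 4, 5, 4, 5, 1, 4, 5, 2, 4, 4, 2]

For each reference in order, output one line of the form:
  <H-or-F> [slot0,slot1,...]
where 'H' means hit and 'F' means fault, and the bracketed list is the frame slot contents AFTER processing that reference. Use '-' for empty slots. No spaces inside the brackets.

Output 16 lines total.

F [3,-,-]
F [3,4,-]
H [3,4,-]
H [3,4,-]
H [3,4,-]
H [3,4,-]
F [3,4,5]
H [3,4,5]
H [3,4,5]
F [1,4,5]
H [1,4,5]
H [1,4,5]
F [1,2,5]
F [1,2,4]
H [1,2,4]
H [1,2,4]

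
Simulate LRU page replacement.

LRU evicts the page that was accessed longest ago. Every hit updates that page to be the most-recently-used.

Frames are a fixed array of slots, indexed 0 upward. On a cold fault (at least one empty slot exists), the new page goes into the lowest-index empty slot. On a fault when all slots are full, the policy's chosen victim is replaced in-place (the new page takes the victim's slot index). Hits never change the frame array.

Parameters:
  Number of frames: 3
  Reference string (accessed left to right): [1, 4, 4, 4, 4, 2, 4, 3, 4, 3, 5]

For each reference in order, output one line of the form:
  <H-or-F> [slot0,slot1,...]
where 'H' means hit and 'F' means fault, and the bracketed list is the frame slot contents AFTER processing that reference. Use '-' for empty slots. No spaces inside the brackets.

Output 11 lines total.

F [1,-,-]
F [1,4,-]
H [1,4,-]
H [1,4,-]
H [1,4,-]
F [1,4,2]
H [1,4,2]
F [3,4,2]
H [3,4,2]
H [3,4,2]
F [3,4,5]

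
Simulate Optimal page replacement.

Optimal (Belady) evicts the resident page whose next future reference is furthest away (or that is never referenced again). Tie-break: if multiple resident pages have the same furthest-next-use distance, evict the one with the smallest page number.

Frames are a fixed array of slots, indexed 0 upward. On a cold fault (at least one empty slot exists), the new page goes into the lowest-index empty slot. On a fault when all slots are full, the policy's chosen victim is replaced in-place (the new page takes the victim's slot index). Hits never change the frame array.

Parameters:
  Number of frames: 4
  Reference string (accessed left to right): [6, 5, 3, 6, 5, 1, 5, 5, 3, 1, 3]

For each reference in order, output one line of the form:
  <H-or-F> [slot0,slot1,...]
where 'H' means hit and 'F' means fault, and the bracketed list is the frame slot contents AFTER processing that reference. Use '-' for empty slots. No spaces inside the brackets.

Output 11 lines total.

F [6,-,-,-]
F [6,5,-,-]
F [6,5,3,-]
H [6,5,3,-]
H [6,5,3,-]
F [6,5,3,1]
H [6,5,3,1]
H [6,5,3,1]
H [6,5,3,1]
H [6,5,3,1]
H [6,5,3,1]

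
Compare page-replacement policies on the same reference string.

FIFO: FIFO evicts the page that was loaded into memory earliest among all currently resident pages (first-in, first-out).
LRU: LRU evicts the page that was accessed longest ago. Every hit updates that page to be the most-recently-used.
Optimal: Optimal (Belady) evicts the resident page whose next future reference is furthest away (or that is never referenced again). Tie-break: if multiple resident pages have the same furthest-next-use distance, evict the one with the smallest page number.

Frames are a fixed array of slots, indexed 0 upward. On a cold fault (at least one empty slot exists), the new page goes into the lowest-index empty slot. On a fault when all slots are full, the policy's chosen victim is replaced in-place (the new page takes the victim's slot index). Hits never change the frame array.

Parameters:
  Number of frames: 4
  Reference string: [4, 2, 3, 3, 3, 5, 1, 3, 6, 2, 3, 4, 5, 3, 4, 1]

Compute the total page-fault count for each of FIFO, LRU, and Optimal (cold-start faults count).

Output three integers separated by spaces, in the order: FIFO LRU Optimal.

Answer: 11 10 8

Derivation:
--- FIFO ---
  step 0: ref 4 -> FAULT, frames=[4,-,-,-] (faults so far: 1)
  step 1: ref 2 -> FAULT, frames=[4,2,-,-] (faults so far: 2)
  step 2: ref 3 -> FAULT, frames=[4,2,3,-] (faults so far: 3)
  step 3: ref 3 -> HIT, frames=[4,2,3,-] (faults so far: 3)
  step 4: ref 3 -> HIT, frames=[4,2,3,-] (faults so far: 3)
  step 5: ref 5 -> FAULT, frames=[4,2,3,5] (faults so far: 4)
  step 6: ref 1 -> FAULT, evict 4, frames=[1,2,3,5] (faults so far: 5)
  step 7: ref 3 -> HIT, frames=[1,2,3,5] (faults so far: 5)
  step 8: ref 6 -> FAULT, evict 2, frames=[1,6,3,5] (faults so far: 6)
  step 9: ref 2 -> FAULT, evict 3, frames=[1,6,2,5] (faults so far: 7)
  step 10: ref 3 -> FAULT, evict 5, frames=[1,6,2,3] (faults so far: 8)
  step 11: ref 4 -> FAULT, evict 1, frames=[4,6,2,3] (faults so far: 9)
  step 12: ref 5 -> FAULT, evict 6, frames=[4,5,2,3] (faults so far: 10)
  step 13: ref 3 -> HIT, frames=[4,5,2,3] (faults so far: 10)
  step 14: ref 4 -> HIT, frames=[4,5,2,3] (faults so far: 10)
  step 15: ref 1 -> FAULT, evict 2, frames=[4,5,1,3] (faults so far: 11)
  FIFO total faults: 11
--- LRU ---
  step 0: ref 4 -> FAULT, frames=[4,-,-,-] (faults so far: 1)
  step 1: ref 2 -> FAULT, frames=[4,2,-,-] (faults so far: 2)
  step 2: ref 3 -> FAULT, frames=[4,2,3,-] (faults so far: 3)
  step 3: ref 3 -> HIT, frames=[4,2,3,-] (faults so far: 3)
  step 4: ref 3 -> HIT, frames=[4,2,3,-] (faults so far: 3)
  step 5: ref 5 -> FAULT, frames=[4,2,3,5] (faults so far: 4)
  step 6: ref 1 -> FAULT, evict 4, frames=[1,2,3,5] (faults so far: 5)
  step 7: ref 3 -> HIT, frames=[1,2,3,5] (faults so far: 5)
  step 8: ref 6 -> FAULT, evict 2, frames=[1,6,3,5] (faults so far: 6)
  step 9: ref 2 -> FAULT, evict 5, frames=[1,6,3,2] (faults so far: 7)
  step 10: ref 3 -> HIT, frames=[1,6,3,2] (faults so far: 7)
  step 11: ref 4 -> FAULT, evict 1, frames=[4,6,3,2] (faults so far: 8)
  step 12: ref 5 -> FAULT, evict 6, frames=[4,5,3,2] (faults so far: 9)
  step 13: ref 3 -> HIT, frames=[4,5,3,2] (faults so far: 9)
  step 14: ref 4 -> HIT, frames=[4,5,3,2] (faults so far: 9)
  step 15: ref 1 -> FAULT, evict 2, frames=[4,5,3,1] (faults so far: 10)
  LRU total faults: 10
--- Optimal ---
  step 0: ref 4 -> FAULT, frames=[4,-,-,-] (faults so far: 1)
  step 1: ref 2 -> FAULT, frames=[4,2,-,-] (faults so far: 2)
  step 2: ref 3 -> FAULT, frames=[4,2,3,-] (faults so far: 3)
  step 3: ref 3 -> HIT, frames=[4,2,3,-] (faults so far: 3)
  step 4: ref 3 -> HIT, frames=[4,2,3,-] (faults so far: 3)
  step 5: ref 5 -> FAULT, frames=[4,2,3,5] (faults so far: 4)
  step 6: ref 1 -> FAULT, evict 5, frames=[4,2,3,1] (faults so far: 5)
  step 7: ref 3 -> HIT, frames=[4,2,3,1] (faults so far: 5)
  step 8: ref 6 -> FAULT, evict 1, frames=[4,2,3,6] (faults so far: 6)
  step 9: ref 2 -> HIT, frames=[4,2,3,6] (faults so far: 6)
  step 10: ref 3 -> HIT, frames=[4,2,3,6] (faults so far: 6)
  step 11: ref 4 -> HIT, frames=[4,2,3,6] (faults so far: 6)
  step 12: ref 5 -> FAULT, evict 2, frames=[4,5,3,6] (faults so far: 7)
  step 13: ref 3 -> HIT, frames=[4,5,3,6] (faults so far: 7)
  step 14: ref 4 -> HIT, frames=[4,5,3,6] (faults so far: 7)
  step 15: ref 1 -> FAULT, evict 3, frames=[4,5,1,6] (faults so far: 8)
  Optimal total faults: 8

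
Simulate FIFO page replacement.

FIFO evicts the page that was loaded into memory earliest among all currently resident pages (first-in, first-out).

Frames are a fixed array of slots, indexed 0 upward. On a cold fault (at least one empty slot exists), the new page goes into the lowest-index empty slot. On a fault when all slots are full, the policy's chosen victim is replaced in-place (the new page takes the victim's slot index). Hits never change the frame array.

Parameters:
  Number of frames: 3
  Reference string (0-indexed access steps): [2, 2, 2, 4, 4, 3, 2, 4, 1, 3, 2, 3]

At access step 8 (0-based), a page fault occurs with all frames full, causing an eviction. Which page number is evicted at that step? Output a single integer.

Step 0: ref 2 -> FAULT, frames=[2,-,-]
Step 1: ref 2 -> HIT, frames=[2,-,-]
Step 2: ref 2 -> HIT, frames=[2,-,-]
Step 3: ref 4 -> FAULT, frames=[2,4,-]
Step 4: ref 4 -> HIT, frames=[2,4,-]
Step 5: ref 3 -> FAULT, frames=[2,4,3]
Step 6: ref 2 -> HIT, frames=[2,4,3]
Step 7: ref 4 -> HIT, frames=[2,4,3]
Step 8: ref 1 -> FAULT, evict 2, frames=[1,4,3]
At step 8: evicted page 2

Answer: 2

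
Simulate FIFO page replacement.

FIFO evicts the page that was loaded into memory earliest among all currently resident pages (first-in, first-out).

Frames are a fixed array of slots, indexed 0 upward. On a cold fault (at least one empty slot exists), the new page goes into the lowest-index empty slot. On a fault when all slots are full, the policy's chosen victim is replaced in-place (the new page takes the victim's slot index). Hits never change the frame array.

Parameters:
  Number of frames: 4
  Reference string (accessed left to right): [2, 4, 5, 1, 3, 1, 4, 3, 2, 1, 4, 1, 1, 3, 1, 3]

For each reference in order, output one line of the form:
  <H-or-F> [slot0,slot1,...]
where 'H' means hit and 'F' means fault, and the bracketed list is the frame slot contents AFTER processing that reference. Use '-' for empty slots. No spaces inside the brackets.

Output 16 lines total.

F [2,-,-,-]
F [2,4,-,-]
F [2,4,5,-]
F [2,4,5,1]
F [3,4,5,1]
H [3,4,5,1]
H [3,4,5,1]
H [3,4,5,1]
F [3,2,5,1]
H [3,2,5,1]
F [3,2,4,1]
H [3,2,4,1]
H [3,2,4,1]
H [3,2,4,1]
H [3,2,4,1]
H [3,2,4,1]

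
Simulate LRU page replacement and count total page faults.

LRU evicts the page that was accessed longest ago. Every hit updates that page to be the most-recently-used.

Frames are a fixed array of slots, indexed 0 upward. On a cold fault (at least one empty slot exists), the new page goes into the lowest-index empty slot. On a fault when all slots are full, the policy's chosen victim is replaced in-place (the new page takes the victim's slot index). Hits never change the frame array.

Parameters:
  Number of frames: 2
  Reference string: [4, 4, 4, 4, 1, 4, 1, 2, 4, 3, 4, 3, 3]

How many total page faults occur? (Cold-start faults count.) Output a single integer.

Step 0: ref 4 → FAULT, frames=[4,-]
Step 1: ref 4 → HIT, frames=[4,-]
Step 2: ref 4 → HIT, frames=[4,-]
Step 3: ref 4 → HIT, frames=[4,-]
Step 4: ref 1 → FAULT, frames=[4,1]
Step 5: ref 4 → HIT, frames=[4,1]
Step 6: ref 1 → HIT, frames=[4,1]
Step 7: ref 2 → FAULT (evict 4), frames=[2,1]
Step 8: ref 4 → FAULT (evict 1), frames=[2,4]
Step 9: ref 3 → FAULT (evict 2), frames=[3,4]
Step 10: ref 4 → HIT, frames=[3,4]
Step 11: ref 3 → HIT, frames=[3,4]
Step 12: ref 3 → HIT, frames=[3,4]
Total faults: 5

Answer: 5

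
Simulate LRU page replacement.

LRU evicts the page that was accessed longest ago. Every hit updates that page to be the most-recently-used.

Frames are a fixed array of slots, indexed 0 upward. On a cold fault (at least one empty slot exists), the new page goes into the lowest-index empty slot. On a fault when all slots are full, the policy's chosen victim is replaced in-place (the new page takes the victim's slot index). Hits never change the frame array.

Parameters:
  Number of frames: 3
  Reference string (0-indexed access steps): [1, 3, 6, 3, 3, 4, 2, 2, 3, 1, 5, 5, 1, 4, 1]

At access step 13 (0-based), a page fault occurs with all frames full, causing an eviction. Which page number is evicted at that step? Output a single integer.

Step 0: ref 1 -> FAULT, frames=[1,-,-]
Step 1: ref 3 -> FAULT, frames=[1,3,-]
Step 2: ref 6 -> FAULT, frames=[1,3,6]
Step 3: ref 3 -> HIT, frames=[1,3,6]
Step 4: ref 3 -> HIT, frames=[1,3,6]
Step 5: ref 4 -> FAULT, evict 1, frames=[4,3,6]
Step 6: ref 2 -> FAULT, evict 6, frames=[4,3,2]
Step 7: ref 2 -> HIT, frames=[4,3,2]
Step 8: ref 3 -> HIT, frames=[4,3,2]
Step 9: ref 1 -> FAULT, evict 4, frames=[1,3,2]
Step 10: ref 5 -> FAULT, evict 2, frames=[1,3,5]
Step 11: ref 5 -> HIT, frames=[1,3,5]
Step 12: ref 1 -> HIT, frames=[1,3,5]
Step 13: ref 4 -> FAULT, evict 3, frames=[1,4,5]
At step 13: evicted page 3

Answer: 3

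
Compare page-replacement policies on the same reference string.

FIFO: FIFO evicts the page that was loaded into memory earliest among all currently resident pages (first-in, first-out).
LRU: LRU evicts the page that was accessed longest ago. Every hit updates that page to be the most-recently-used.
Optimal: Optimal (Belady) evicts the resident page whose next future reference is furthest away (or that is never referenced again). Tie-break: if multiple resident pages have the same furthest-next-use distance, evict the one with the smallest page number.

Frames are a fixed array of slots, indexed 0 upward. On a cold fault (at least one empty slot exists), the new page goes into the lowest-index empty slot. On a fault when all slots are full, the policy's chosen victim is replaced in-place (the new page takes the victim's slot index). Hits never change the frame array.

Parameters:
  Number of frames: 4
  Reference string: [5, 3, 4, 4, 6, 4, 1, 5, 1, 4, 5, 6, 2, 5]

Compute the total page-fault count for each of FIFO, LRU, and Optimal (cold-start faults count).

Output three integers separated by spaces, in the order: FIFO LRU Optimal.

Answer: 7 7 6

Derivation:
--- FIFO ---
  step 0: ref 5 -> FAULT, frames=[5,-,-,-] (faults so far: 1)
  step 1: ref 3 -> FAULT, frames=[5,3,-,-] (faults so far: 2)
  step 2: ref 4 -> FAULT, frames=[5,3,4,-] (faults so far: 3)
  step 3: ref 4 -> HIT, frames=[5,3,4,-] (faults so far: 3)
  step 4: ref 6 -> FAULT, frames=[5,3,4,6] (faults so far: 4)
  step 5: ref 4 -> HIT, frames=[5,3,4,6] (faults so far: 4)
  step 6: ref 1 -> FAULT, evict 5, frames=[1,3,4,6] (faults so far: 5)
  step 7: ref 5 -> FAULT, evict 3, frames=[1,5,4,6] (faults so far: 6)
  step 8: ref 1 -> HIT, frames=[1,5,4,6] (faults so far: 6)
  step 9: ref 4 -> HIT, frames=[1,5,4,6] (faults so far: 6)
  step 10: ref 5 -> HIT, frames=[1,5,4,6] (faults so far: 6)
  step 11: ref 6 -> HIT, frames=[1,5,4,6] (faults so far: 6)
  step 12: ref 2 -> FAULT, evict 4, frames=[1,5,2,6] (faults so far: 7)
  step 13: ref 5 -> HIT, frames=[1,5,2,6] (faults so far: 7)
  FIFO total faults: 7
--- LRU ---
  step 0: ref 5 -> FAULT, frames=[5,-,-,-] (faults so far: 1)
  step 1: ref 3 -> FAULT, frames=[5,3,-,-] (faults so far: 2)
  step 2: ref 4 -> FAULT, frames=[5,3,4,-] (faults so far: 3)
  step 3: ref 4 -> HIT, frames=[5,3,4,-] (faults so far: 3)
  step 4: ref 6 -> FAULT, frames=[5,3,4,6] (faults so far: 4)
  step 5: ref 4 -> HIT, frames=[5,3,4,6] (faults so far: 4)
  step 6: ref 1 -> FAULT, evict 5, frames=[1,3,4,6] (faults so far: 5)
  step 7: ref 5 -> FAULT, evict 3, frames=[1,5,4,6] (faults so far: 6)
  step 8: ref 1 -> HIT, frames=[1,5,4,6] (faults so far: 6)
  step 9: ref 4 -> HIT, frames=[1,5,4,6] (faults so far: 6)
  step 10: ref 5 -> HIT, frames=[1,5,4,6] (faults so far: 6)
  step 11: ref 6 -> HIT, frames=[1,5,4,6] (faults so far: 6)
  step 12: ref 2 -> FAULT, evict 1, frames=[2,5,4,6] (faults so far: 7)
  step 13: ref 5 -> HIT, frames=[2,5,4,6] (faults so far: 7)
  LRU total faults: 7
--- Optimal ---
  step 0: ref 5 -> FAULT, frames=[5,-,-,-] (faults so far: 1)
  step 1: ref 3 -> FAULT, frames=[5,3,-,-] (faults so far: 2)
  step 2: ref 4 -> FAULT, frames=[5,3,4,-] (faults so far: 3)
  step 3: ref 4 -> HIT, frames=[5,3,4,-] (faults so far: 3)
  step 4: ref 6 -> FAULT, frames=[5,3,4,6] (faults so far: 4)
  step 5: ref 4 -> HIT, frames=[5,3,4,6] (faults so far: 4)
  step 6: ref 1 -> FAULT, evict 3, frames=[5,1,4,6] (faults so far: 5)
  step 7: ref 5 -> HIT, frames=[5,1,4,6] (faults so far: 5)
  step 8: ref 1 -> HIT, frames=[5,1,4,6] (faults so far: 5)
  step 9: ref 4 -> HIT, frames=[5,1,4,6] (faults so far: 5)
  step 10: ref 5 -> HIT, frames=[5,1,4,6] (faults so far: 5)
  step 11: ref 6 -> HIT, frames=[5,1,4,6] (faults so far: 5)
  step 12: ref 2 -> FAULT, evict 1, frames=[5,2,4,6] (faults so far: 6)
  step 13: ref 5 -> HIT, frames=[5,2,4,6] (faults so far: 6)
  Optimal total faults: 6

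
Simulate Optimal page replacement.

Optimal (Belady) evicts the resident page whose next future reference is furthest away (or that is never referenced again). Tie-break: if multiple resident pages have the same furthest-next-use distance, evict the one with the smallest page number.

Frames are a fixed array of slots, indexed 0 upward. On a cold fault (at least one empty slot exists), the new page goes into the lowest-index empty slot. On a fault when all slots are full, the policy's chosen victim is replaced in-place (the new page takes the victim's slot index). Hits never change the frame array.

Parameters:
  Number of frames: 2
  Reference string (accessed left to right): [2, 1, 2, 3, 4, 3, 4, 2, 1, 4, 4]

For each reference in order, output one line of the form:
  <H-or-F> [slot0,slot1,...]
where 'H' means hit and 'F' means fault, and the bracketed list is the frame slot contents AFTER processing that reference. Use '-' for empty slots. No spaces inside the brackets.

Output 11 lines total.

F [2,-]
F [2,1]
H [2,1]
F [2,3]
F [4,3]
H [4,3]
H [4,3]
F [4,2]
F [4,1]
H [4,1]
H [4,1]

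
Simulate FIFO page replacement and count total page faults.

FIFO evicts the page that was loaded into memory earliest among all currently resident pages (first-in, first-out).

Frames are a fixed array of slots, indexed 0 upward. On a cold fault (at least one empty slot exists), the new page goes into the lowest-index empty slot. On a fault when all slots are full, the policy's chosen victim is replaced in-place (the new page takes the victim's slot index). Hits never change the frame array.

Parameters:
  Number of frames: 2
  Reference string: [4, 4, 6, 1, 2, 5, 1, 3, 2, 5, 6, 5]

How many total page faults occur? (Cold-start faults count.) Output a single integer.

Step 0: ref 4 → FAULT, frames=[4,-]
Step 1: ref 4 → HIT, frames=[4,-]
Step 2: ref 6 → FAULT, frames=[4,6]
Step 3: ref 1 → FAULT (evict 4), frames=[1,6]
Step 4: ref 2 → FAULT (evict 6), frames=[1,2]
Step 5: ref 5 → FAULT (evict 1), frames=[5,2]
Step 6: ref 1 → FAULT (evict 2), frames=[5,1]
Step 7: ref 3 → FAULT (evict 5), frames=[3,1]
Step 8: ref 2 → FAULT (evict 1), frames=[3,2]
Step 9: ref 5 → FAULT (evict 3), frames=[5,2]
Step 10: ref 6 → FAULT (evict 2), frames=[5,6]
Step 11: ref 5 → HIT, frames=[5,6]
Total faults: 10

Answer: 10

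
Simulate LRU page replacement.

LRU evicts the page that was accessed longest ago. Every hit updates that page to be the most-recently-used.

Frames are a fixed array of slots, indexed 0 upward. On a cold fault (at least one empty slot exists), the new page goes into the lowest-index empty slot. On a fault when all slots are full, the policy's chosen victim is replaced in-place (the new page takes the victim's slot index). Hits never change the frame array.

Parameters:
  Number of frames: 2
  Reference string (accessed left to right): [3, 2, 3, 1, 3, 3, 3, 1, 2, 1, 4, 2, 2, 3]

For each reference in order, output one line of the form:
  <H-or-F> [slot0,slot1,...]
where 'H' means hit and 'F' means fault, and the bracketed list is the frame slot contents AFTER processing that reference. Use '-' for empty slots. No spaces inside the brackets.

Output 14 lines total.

F [3,-]
F [3,2]
H [3,2]
F [3,1]
H [3,1]
H [3,1]
H [3,1]
H [3,1]
F [2,1]
H [2,1]
F [4,1]
F [4,2]
H [4,2]
F [3,2]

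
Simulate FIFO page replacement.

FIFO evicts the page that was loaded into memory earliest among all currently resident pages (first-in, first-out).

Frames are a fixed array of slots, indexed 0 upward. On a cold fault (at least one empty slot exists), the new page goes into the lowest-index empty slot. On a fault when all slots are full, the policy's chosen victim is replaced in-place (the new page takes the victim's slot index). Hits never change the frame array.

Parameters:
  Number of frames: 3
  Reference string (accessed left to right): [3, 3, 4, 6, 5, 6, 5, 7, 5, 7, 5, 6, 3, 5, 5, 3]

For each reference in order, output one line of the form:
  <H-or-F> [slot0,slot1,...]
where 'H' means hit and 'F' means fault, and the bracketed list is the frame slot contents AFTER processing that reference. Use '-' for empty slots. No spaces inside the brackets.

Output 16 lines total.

F [3,-,-]
H [3,-,-]
F [3,4,-]
F [3,4,6]
F [5,4,6]
H [5,4,6]
H [5,4,6]
F [5,7,6]
H [5,7,6]
H [5,7,6]
H [5,7,6]
H [5,7,6]
F [5,7,3]
H [5,7,3]
H [5,7,3]
H [5,7,3]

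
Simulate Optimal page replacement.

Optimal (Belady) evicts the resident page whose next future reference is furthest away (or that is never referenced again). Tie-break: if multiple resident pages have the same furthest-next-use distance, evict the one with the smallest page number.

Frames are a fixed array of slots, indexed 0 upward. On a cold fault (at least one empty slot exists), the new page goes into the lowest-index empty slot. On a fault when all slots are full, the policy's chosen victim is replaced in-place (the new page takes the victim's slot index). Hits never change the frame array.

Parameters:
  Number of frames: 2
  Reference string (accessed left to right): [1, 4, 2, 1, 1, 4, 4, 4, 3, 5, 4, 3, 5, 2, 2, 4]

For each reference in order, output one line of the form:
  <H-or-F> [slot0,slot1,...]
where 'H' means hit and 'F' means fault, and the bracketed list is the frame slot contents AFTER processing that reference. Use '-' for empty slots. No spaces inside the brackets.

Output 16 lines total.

F [1,-]
F [1,4]
F [1,2]
H [1,2]
H [1,2]
F [4,2]
H [4,2]
H [4,2]
F [4,3]
F [4,5]
H [4,5]
F [3,5]
H [3,5]
F [2,5]
H [2,5]
F [4,5]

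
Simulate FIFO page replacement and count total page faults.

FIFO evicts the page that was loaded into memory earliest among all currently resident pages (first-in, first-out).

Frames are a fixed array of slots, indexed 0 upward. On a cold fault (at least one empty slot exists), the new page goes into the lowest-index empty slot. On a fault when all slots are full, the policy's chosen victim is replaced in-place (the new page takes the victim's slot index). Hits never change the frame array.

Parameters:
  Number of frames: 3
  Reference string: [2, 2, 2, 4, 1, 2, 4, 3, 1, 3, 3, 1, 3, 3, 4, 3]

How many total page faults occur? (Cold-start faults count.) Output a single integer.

Answer: 4

Derivation:
Step 0: ref 2 → FAULT, frames=[2,-,-]
Step 1: ref 2 → HIT, frames=[2,-,-]
Step 2: ref 2 → HIT, frames=[2,-,-]
Step 3: ref 4 → FAULT, frames=[2,4,-]
Step 4: ref 1 → FAULT, frames=[2,4,1]
Step 5: ref 2 → HIT, frames=[2,4,1]
Step 6: ref 4 → HIT, frames=[2,4,1]
Step 7: ref 3 → FAULT (evict 2), frames=[3,4,1]
Step 8: ref 1 → HIT, frames=[3,4,1]
Step 9: ref 3 → HIT, frames=[3,4,1]
Step 10: ref 3 → HIT, frames=[3,4,1]
Step 11: ref 1 → HIT, frames=[3,4,1]
Step 12: ref 3 → HIT, frames=[3,4,1]
Step 13: ref 3 → HIT, frames=[3,4,1]
Step 14: ref 4 → HIT, frames=[3,4,1]
Step 15: ref 3 → HIT, frames=[3,4,1]
Total faults: 4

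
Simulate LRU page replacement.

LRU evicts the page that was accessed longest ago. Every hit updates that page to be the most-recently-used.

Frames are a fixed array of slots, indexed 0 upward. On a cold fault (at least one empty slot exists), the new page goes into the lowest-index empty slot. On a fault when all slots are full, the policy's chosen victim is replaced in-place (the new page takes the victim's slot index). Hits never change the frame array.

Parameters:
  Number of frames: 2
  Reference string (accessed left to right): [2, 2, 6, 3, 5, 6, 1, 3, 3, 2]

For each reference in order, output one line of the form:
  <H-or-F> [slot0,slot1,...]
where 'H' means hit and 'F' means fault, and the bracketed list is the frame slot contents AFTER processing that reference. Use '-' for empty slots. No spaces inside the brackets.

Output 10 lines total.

F [2,-]
H [2,-]
F [2,6]
F [3,6]
F [3,5]
F [6,5]
F [6,1]
F [3,1]
H [3,1]
F [3,2]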